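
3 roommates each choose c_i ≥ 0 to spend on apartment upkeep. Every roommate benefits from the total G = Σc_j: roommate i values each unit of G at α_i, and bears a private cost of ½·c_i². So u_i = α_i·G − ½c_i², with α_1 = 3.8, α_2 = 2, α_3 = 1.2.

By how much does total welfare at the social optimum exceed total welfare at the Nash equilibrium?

34.44

Roommate i's FOC: ∂u_i/∂c_i = α_i − c_i = 0, so c_i* = α_i.
NE contributions = (3.8, 2, 1.2); G = 7.
W^NE = (Σα)·G − ½Σα_i² = 7² − ½·19.88 = 39.06.
Planner sets c_i = Σα_j = 7 for every i, so G^SO = 3·7 = 21.
W^SO = (Σα)·G^SO − ½·3·(Σα)² = (3/2)·7² = 73.5.
Deadweight loss = W^SO − W^NE = 34.44.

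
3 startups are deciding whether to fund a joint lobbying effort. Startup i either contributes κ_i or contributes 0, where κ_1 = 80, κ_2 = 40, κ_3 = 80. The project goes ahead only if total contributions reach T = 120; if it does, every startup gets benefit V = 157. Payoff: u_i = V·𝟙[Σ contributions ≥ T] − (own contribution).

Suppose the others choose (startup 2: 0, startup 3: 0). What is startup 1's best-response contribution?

Others' total = 0. Even contributing 80 gives 80 < 120: no benefit either way.
Best response: 0.

0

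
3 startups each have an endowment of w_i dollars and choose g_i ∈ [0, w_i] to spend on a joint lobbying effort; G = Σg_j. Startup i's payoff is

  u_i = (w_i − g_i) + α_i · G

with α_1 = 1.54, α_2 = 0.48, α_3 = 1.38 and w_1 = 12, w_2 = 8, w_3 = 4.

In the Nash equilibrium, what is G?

16

∂u_i/∂g_i = α_i − 1, so startup i contributes w_i if α_i > 1, else 0.
α_i > 1 for i ∈ {1, 3}; NE contributions (12, 0, 4), G = 16.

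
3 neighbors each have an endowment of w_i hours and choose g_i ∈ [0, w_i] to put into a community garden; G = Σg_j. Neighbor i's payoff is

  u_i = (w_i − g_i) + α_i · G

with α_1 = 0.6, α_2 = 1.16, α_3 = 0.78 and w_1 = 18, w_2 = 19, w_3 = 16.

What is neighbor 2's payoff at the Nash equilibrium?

22.04

∂u_i/∂g_i = α_i − 1, so neighbor i contributes w_i if α_i > 1, else 0.
α_i > 1 for i ∈ {2}; NE contributions (0, 19, 0), G = 19.
u_2 = (19 − 19) + 1.16·19 = 22.04.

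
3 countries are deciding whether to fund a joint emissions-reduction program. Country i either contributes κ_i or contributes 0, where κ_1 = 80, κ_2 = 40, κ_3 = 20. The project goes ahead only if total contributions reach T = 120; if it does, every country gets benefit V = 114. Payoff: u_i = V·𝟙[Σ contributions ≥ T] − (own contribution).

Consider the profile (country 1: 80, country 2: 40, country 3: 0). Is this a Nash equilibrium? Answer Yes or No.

Total = 120 ≥ 120: provided.
Country 1 (pledges 80, payoff 34): dropping to 0 → total 40, payoff 0. No gain.
Country 2 (pledges 40, payoff 74): dropping to 0 → total 80, payoff 0. No gain.
Country 3 (pledges 0, payoff 114): pledging 20 → total 140, payoff 94. No gain.

Yes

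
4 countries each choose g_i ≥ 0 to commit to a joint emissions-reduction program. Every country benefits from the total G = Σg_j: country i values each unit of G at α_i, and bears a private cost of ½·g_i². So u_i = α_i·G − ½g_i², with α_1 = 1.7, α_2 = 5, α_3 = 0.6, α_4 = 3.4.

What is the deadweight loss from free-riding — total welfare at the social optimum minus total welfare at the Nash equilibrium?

134.395

Country i's FOC: ∂u_i/∂g_i = α_i − g_i = 0, so g_i* = α_i.
NE contributions = (1.7, 5, 0.6, 3.4); G = 10.7.
W^NE = (Σα)·G − ½Σα_i² = 10.7² − ½·39.81 = 94.585.
Planner sets g_i = Σα_j = 10.7 for every i, so G^SO = 4·10.7 = 42.8.
W^SO = (Σα)·G^SO − ½·4·(Σα)² = (4/2)·10.7² = 228.98.
Deadweight loss = W^SO − W^NE = 134.395.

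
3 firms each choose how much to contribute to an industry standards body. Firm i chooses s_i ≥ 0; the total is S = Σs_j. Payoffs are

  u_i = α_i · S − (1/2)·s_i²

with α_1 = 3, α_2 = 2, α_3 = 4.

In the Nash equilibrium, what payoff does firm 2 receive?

16

Firm i's FOC: ∂u_i/∂s_i = α_i − s_i = 0, so s_i* = α_i.
NE contributions = (3, 2, 4); S = 9.
u_2 = α_2·S − ½·(s_2)² = 2·9 − ½·2² = 16.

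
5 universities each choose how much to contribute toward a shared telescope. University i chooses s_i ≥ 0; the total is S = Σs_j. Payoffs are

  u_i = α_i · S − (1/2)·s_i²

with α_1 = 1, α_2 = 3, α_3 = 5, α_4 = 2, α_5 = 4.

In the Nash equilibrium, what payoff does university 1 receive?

University i's FOC: ∂u_i/∂s_i = α_i − s_i = 0, so s_i* = α_i.
NE contributions = (1, 3, 5, 2, 4); S = 15.
u_1 = α_1·S − ½·(s_1)² = 1·15 − ½·1² = 14.5.

14.5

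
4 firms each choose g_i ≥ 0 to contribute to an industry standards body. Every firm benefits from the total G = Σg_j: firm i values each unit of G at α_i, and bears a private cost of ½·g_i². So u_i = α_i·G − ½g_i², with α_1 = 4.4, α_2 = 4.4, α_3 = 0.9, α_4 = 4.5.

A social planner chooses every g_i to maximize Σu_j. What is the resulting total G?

Planner FOC: ∂(Σu_j)/∂g_i = (Σα_j) − g_i = 0, so g_i^SO = Σα_j = 14.2 for every i; G^SO = 56.8.

56.8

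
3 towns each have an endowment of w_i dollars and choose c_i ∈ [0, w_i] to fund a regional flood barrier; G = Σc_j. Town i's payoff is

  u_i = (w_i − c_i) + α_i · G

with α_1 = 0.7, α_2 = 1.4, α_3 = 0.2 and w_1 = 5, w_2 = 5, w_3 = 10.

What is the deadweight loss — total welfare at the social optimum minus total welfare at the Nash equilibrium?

∂u_i/∂c_i = α_i − 1, so town i contributes w_i if α_i > 1, else 0.
α_i > 1 for i ∈ {2}; NE contributions (0, 5, 0), G = 5.
W^NE = Σw_i − G^NE + (Σα_i)·G^NE = 20 + 1.3·5 = 26.5.
Planner: ∂(Σu_j)/∂c_i = Σα_j − 1 = 1.3 > 0, so everyone contributes w_i; G^SO = 20, W^SO = 20 + 1.3·20 = 46.
Deadweight loss = 19.5.

19.5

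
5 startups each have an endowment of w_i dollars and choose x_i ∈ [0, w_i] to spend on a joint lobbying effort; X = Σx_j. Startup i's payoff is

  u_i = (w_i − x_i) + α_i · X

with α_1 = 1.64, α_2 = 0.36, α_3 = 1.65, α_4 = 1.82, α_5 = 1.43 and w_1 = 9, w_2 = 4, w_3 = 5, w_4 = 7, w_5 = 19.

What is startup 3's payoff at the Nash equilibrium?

∂u_i/∂x_i = α_i − 1, so startup i contributes w_i if α_i > 1, else 0.
α_i > 1 for i ∈ {1, 3, 4, 5}; NE contributions (9, 0, 5, 7, 19), X = 40.
u_3 = (5 − 5) + 1.65·40 = 66.

66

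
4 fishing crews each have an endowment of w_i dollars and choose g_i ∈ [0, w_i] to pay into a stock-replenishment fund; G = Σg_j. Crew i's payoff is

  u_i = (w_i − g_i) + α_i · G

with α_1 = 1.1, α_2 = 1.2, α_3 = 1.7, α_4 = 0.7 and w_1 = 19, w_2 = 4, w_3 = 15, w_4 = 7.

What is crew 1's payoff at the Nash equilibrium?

41.8

∂u_i/∂g_i = α_i − 1, so crew i contributes w_i if α_i > 1, else 0.
α_i > 1 for i ∈ {1, 2, 3}; NE contributions (19, 4, 15, 0), G = 38.
u_1 = (19 − 19) + 1.1·38 = 41.8.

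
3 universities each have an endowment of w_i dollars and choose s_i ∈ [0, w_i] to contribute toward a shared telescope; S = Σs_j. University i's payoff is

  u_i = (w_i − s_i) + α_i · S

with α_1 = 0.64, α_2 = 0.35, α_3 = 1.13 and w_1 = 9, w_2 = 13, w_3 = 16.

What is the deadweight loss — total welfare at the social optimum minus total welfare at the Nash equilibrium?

∂u_i/∂s_i = α_i − 1, so university i contributes w_i if α_i > 1, else 0.
α_i > 1 for i ∈ {3}; NE contributions (0, 0, 16), S = 16.
W^NE = Σw_i − S^NE + (Σα_i)·S^NE = 38 + 1.12·16 = 55.92.
Planner: ∂(Σu_j)/∂s_i = Σα_j − 1 = 1.12 > 0, so everyone contributes w_i; S^SO = 38, W^SO = 38 + 1.12·38 = 80.56.
Deadweight loss = 24.64.

24.64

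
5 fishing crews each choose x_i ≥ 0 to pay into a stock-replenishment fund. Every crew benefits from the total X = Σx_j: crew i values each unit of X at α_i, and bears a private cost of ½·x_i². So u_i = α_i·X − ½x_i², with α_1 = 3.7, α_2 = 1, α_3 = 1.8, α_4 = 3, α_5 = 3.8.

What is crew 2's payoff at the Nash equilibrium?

12.8

Crew i's FOC: ∂u_i/∂x_i = α_i − x_i = 0, so x_i* = α_i.
NE contributions = (3.7, 1, 1.8, 3, 3.8); X = 13.3.
u_2 = α_2·X − ½·(x_2)² = 1·13.3 − ½·1² = 12.8.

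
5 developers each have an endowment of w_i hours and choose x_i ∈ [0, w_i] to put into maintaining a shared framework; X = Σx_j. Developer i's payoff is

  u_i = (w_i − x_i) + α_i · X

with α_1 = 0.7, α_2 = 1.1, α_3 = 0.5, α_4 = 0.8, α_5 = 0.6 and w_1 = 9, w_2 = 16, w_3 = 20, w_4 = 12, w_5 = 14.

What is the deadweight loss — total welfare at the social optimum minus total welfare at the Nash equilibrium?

∂u_i/∂x_i = α_i − 1, so developer i contributes w_i if α_i > 1, else 0.
α_i > 1 for i ∈ {2}; NE contributions (0, 16, 0, 0, 0), X = 16.
W^NE = Σw_i − X^NE + (Σα_i)·X^NE = 71 + 2.7·16 = 114.2.
Planner: ∂(Σu_j)/∂x_i = Σα_j − 1 = 2.7 > 0, so everyone contributes w_i; X^SO = 71, W^SO = 71 + 2.7·71 = 262.7.
Deadweight loss = 148.5.

148.5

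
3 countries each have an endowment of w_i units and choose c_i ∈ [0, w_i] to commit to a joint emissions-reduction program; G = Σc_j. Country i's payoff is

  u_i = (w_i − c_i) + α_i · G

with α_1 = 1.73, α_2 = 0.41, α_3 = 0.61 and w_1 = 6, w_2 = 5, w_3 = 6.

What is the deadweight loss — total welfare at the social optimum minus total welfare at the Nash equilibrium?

19.25

∂u_i/∂c_i = α_i − 1, so country i contributes w_i if α_i > 1, else 0.
α_i > 1 for i ∈ {1}; NE contributions (6, 0, 0), G = 6.
W^NE = Σw_i − G^NE + (Σα_i)·G^NE = 17 + 1.75·6 = 27.5.
Planner: ∂(Σu_j)/∂c_i = Σα_j − 1 = 1.75 > 0, so everyone contributes w_i; G^SO = 17, W^SO = 17 + 1.75·17 = 46.75.
Deadweight loss = 19.25.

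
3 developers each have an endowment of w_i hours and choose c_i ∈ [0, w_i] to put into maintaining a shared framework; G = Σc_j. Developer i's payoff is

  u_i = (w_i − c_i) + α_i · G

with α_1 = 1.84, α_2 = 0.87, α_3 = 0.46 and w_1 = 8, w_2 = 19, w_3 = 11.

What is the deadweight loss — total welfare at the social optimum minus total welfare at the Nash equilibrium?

∂u_i/∂c_i = α_i − 1, so developer i contributes w_i if α_i > 1, else 0.
α_i > 1 for i ∈ {1}; NE contributions (8, 0, 0), G = 8.
W^NE = Σw_i − G^NE + (Σα_i)·G^NE = 38 + 2.17·8 = 55.36.
Planner: ∂(Σu_j)/∂c_i = Σα_j − 1 = 2.17 > 0, so everyone contributes w_i; G^SO = 38, W^SO = 38 + 2.17·38 = 120.46.
Deadweight loss = 65.1.

65.1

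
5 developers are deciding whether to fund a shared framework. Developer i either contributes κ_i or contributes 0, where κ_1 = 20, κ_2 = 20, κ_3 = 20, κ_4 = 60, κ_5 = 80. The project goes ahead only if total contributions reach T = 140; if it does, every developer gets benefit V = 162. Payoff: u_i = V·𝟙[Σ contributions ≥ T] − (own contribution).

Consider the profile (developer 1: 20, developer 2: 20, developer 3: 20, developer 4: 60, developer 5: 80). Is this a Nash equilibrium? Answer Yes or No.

No

Total = 200 ≥ 140: provided.
Developer 1 (pledges 20, payoff 142): dropping to 0 → total 180, payoff 162. Profitable deviation.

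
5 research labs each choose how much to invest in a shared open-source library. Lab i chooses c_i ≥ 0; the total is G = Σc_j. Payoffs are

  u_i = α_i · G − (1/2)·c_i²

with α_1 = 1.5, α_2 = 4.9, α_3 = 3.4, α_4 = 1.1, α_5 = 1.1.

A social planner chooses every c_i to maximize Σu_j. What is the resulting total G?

60

Planner FOC: ∂(Σu_j)/∂c_i = (Σα_j) − c_i = 0, so c_i^SO = Σα_j = 12 for every i; G^SO = 60.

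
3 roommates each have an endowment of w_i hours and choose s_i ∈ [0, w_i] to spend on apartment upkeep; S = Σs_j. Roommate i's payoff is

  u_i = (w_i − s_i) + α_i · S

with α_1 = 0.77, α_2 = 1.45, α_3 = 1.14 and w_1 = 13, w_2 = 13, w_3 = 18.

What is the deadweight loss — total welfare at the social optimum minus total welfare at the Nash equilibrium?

∂u_i/∂s_i = α_i − 1, so roommate i contributes w_i if α_i > 1, else 0.
α_i > 1 for i ∈ {2, 3}; NE contributions (0, 13, 18), S = 31.
W^NE = Σw_i − S^NE + (Σα_i)·S^NE = 44 + 2.36·31 = 117.16.
Planner: ∂(Σu_j)/∂s_i = Σα_j − 1 = 2.36 > 0, so everyone contributes w_i; S^SO = 44, W^SO = 44 + 2.36·44 = 147.84.
Deadweight loss = 30.68.

30.68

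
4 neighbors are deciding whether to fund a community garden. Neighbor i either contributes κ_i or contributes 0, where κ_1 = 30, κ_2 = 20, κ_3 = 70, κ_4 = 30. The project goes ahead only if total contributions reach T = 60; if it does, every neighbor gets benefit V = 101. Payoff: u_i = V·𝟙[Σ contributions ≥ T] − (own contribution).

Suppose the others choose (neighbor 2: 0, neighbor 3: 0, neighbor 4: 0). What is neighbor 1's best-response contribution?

0

Others' total = 0. Even contributing 30 gives 30 < 60: no benefit either way.
Best response: 0.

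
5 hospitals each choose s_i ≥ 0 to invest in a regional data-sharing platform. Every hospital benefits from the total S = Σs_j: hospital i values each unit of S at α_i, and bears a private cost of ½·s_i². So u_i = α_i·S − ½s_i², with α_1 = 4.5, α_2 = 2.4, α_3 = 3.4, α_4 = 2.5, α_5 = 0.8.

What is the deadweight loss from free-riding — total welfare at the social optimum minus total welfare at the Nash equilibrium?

Hospital i's FOC: ∂u_i/∂s_i = α_i − s_i = 0, so s_i* = α_i.
NE contributions = (4.5, 2.4, 3.4, 2.5, 0.8); S = 13.6.
W^NE = (Σα)·S − ½Σα_i² = 13.6² − ½·44.46 = 162.73.
Planner sets s_i = Σα_j = 13.6 for every i, so S^SO = 5·13.6 = 68.
W^SO = (Σα)·S^SO − ½·5·(Σα)² = (5/2)·13.6² = 462.4.
Deadweight loss = W^SO − W^NE = 299.67.

299.67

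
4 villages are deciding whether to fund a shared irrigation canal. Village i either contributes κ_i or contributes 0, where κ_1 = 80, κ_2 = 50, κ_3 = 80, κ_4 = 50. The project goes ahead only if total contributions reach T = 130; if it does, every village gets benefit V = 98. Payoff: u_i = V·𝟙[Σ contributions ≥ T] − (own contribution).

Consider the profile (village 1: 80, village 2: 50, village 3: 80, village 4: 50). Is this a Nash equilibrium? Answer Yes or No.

Total = 260 ≥ 130: provided.
Village 1 (pledges 80, payoff 18): dropping to 0 → total 180, payoff 98. Profitable deviation.

No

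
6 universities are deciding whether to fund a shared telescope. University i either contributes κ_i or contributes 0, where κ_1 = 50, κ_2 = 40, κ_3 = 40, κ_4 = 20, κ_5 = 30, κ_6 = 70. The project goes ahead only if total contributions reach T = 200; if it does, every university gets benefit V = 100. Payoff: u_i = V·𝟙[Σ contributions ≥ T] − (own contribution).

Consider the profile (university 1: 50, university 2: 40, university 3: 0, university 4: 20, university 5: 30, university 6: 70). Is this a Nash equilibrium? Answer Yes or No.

Total = 210 ≥ 200: provided.
University 1 (pledges 50, payoff 50): dropping to 0 → total 160, payoff 0. No gain.
University 2 (pledges 40, payoff 60): dropping to 0 → total 170, payoff 0. No gain.
University 3 (pledges 0, payoff 100): pledging 40 → total 250, payoff 60. No gain.
University 4 (pledges 20, payoff 80): dropping to 0 → total 190, payoff 0. No gain.
University 5 (pledges 30, payoff 70): dropping to 0 → total 180, payoff 0. No gain.
University 6 (pledges 70, payoff 30): dropping to 0 → total 140, payoff 0. No gain.

Yes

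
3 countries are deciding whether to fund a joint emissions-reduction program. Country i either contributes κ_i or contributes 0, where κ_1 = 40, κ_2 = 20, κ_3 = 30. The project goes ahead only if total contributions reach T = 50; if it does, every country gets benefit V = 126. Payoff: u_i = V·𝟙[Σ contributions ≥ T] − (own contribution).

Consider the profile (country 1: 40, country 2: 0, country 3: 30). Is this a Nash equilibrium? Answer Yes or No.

Total = 70 ≥ 50: provided.
Country 1 (pledges 40, payoff 86): dropping to 0 → total 30, payoff 0. No gain.
Country 2 (pledges 0, payoff 126): pledging 20 → total 90, payoff 106. No gain.
Country 3 (pledges 30, payoff 96): dropping to 0 → total 40, payoff 0. No gain.

Yes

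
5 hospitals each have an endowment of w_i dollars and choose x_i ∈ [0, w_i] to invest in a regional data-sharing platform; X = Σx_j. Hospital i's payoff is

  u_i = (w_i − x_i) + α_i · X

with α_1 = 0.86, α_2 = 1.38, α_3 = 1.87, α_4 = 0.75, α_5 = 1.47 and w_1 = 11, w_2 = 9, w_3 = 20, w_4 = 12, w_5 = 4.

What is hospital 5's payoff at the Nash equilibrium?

∂u_i/∂x_i = α_i − 1, so hospital i contributes w_i if α_i > 1, else 0.
α_i > 1 for i ∈ {2, 3, 5}; NE contributions (0, 9, 20, 0, 4), X = 33.
u_5 = (4 − 4) + 1.47·33 = 48.51.

48.51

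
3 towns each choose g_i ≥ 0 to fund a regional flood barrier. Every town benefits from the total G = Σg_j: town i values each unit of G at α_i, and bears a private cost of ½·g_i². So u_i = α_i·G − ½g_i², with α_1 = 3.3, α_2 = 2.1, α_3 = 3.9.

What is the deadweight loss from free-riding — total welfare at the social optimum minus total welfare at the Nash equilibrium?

Town i's FOC: ∂u_i/∂g_i = α_i − g_i = 0, so g_i* = α_i.
NE contributions = (3.3, 2.1, 3.9); G = 9.3.
W^NE = (Σα)·G − ½Σα_i² = 9.3² − ½·30.51 = 71.235.
Planner sets g_i = Σα_j = 9.3 for every i, so G^SO = 3·9.3 = 27.9.
W^SO = (Σα)·G^SO − ½·3·(Σα)² = (3/2)·9.3² = 129.735.
Deadweight loss = W^SO − W^NE = 58.5.

58.5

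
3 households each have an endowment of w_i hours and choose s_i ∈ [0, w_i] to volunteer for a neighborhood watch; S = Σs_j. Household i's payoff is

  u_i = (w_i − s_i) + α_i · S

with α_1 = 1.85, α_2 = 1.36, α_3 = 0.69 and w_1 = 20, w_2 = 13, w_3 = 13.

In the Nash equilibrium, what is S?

∂u_i/∂s_i = α_i − 1, so household i contributes w_i if α_i > 1, else 0.
α_i > 1 for i ∈ {1, 2}; NE contributions (20, 13, 0), S = 33.

33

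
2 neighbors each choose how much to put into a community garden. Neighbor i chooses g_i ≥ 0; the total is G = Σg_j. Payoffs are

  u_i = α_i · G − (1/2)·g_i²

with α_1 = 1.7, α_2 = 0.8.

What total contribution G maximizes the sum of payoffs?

5

Planner FOC: ∂(Σu_j)/∂g_i = (Σα_j) − g_i = 0, so g_i^SO = Σα_j = 2.5 for every i; G^SO = 5.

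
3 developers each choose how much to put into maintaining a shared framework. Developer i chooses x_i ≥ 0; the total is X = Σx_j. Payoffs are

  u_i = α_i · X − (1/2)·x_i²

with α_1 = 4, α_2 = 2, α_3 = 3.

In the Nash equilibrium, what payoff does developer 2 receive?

Developer i's FOC: ∂u_i/∂x_i = α_i − x_i = 0, so x_i* = α_i.
NE contributions = (4, 2, 3); X = 9.
u_2 = α_2·X − ½·(x_2)² = 2·9 − ½·2² = 16.

16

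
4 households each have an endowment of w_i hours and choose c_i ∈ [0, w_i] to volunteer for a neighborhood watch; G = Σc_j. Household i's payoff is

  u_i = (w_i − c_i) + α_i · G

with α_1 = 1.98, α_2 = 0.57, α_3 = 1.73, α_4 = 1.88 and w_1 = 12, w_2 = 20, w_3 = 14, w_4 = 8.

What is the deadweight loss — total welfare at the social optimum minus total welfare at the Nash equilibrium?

∂u_i/∂c_i = α_i − 1, so household i contributes w_i if α_i > 1, else 0.
α_i > 1 for i ∈ {1, 3, 4}; NE contributions (12, 0, 14, 8), G = 34.
W^NE = Σw_i − G^NE + (Σα_i)·G^NE = 54 + 5.16·34 = 229.44.
Planner: ∂(Σu_j)/∂c_i = Σα_j − 1 = 5.16 > 0, so everyone contributes w_i; G^SO = 54, W^SO = 54 + 5.16·54 = 332.64.
Deadweight loss = 103.2.

103.2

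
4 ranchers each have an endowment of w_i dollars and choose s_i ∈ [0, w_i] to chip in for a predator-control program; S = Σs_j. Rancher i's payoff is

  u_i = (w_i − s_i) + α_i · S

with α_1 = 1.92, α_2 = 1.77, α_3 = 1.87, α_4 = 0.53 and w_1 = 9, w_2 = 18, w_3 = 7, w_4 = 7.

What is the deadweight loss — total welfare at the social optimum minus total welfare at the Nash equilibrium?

∂u_i/∂s_i = α_i − 1, so rancher i contributes w_i if α_i > 1, else 0.
α_i > 1 for i ∈ {1, 2, 3}; NE contributions (9, 18, 7, 0), S = 34.
W^NE = Σw_i − S^NE + (Σα_i)·S^NE = 41 + 5.09·34 = 214.06.
Planner: ∂(Σu_j)/∂s_i = Σα_j − 1 = 5.09 > 0, so everyone contributes w_i; S^SO = 41, W^SO = 41 + 5.09·41 = 249.69.
Deadweight loss = 35.63.

35.63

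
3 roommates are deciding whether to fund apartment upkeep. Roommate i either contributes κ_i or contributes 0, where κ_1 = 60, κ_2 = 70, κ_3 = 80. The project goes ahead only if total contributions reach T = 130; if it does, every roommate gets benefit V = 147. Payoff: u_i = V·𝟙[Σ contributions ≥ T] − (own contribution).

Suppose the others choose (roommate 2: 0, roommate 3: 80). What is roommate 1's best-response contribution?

Others' total = 80. Contributing 60 brings total to 140 ≥ 130: gain V − κ_1 = 87.
Best response: 60.

60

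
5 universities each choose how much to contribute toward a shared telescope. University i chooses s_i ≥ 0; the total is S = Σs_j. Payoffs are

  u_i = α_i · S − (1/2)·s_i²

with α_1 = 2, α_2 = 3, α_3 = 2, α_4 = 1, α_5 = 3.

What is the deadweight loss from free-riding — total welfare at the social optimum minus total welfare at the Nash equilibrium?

University i's FOC: ∂u_i/∂s_i = α_i − s_i = 0, so s_i* = α_i.
NE contributions = (2, 3, 2, 1, 3); S = 11.
W^NE = (Σα)·S − ½Σα_i² = 11² − ½·27 = 107.5.
Planner sets s_i = Σα_j = 11 for every i, so S^SO = 5·11 = 55.
W^SO = (Σα)·S^SO − ½·5·(Σα)² = (5/2)·11² = 302.5.
Deadweight loss = W^SO − W^NE = 195.

195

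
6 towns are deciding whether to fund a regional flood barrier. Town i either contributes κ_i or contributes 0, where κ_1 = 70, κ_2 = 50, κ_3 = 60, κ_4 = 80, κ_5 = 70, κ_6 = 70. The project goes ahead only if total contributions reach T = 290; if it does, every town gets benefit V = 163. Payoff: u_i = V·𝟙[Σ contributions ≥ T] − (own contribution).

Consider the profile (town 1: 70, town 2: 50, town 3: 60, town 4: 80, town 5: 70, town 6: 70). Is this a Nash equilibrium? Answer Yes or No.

No

Total = 400 ≥ 290: provided.
Town 1 (pledges 70, payoff 93): dropping to 0 → total 330, payoff 163. Profitable deviation.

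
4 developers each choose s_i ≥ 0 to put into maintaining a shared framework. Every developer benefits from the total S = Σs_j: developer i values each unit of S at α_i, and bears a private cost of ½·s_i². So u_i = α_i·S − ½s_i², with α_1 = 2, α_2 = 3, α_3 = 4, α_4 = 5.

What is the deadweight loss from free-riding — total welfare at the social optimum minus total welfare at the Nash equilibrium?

223

Developer i's FOC: ∂u_i/∂s_i = α_i − s_i = 0, so s_i* = α_i.
NE contributions = (2, 3, 4, 5); S = 14.
W^NE = (Σα)·S − ½Σα_i² = 14² − ½·54 = 169.
Planner sets s_i = Σα_j = 14 for every i, so S^SO = 4·14 = 56.
W^SO = (Σα)·S^SO − ½·4·(Σα)² = (4/2)·14² = 392.
Deadweight loss = W^SO − W^NE = 223.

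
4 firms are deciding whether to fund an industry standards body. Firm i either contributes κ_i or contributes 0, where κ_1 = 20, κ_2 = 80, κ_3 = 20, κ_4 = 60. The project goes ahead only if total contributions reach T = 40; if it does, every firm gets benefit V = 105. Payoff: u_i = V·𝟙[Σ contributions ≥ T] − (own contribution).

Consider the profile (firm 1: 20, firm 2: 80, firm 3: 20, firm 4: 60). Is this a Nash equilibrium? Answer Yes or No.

Total = 180 ≥ 40: provided.
Firm 1 (pledges 20, payoff 85): dropping to 0 → total 160, payoff 105. Profitable deviation.

No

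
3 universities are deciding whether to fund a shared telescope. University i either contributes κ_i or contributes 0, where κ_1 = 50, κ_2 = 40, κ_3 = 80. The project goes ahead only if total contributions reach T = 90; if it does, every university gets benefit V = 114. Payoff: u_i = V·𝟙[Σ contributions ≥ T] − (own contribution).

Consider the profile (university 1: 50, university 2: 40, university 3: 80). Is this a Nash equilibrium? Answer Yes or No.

Total = 170 ≥ 90: provided.
University 1 (pledges 50, payoff 64): dropping to 0 → total 120, payoff 114. Profitable deviation.

No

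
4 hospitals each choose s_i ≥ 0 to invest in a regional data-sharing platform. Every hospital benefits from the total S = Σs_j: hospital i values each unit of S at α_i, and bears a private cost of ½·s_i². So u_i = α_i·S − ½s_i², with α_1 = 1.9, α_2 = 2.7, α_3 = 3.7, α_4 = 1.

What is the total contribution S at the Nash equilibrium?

9.3

Hospital i's FOC: ∂u_i/∂s_i = α_i − s_i = 0, so s_i* = α_i.
NE contributions = (1.9, 2.7, 3.7, 1); S = 9.3.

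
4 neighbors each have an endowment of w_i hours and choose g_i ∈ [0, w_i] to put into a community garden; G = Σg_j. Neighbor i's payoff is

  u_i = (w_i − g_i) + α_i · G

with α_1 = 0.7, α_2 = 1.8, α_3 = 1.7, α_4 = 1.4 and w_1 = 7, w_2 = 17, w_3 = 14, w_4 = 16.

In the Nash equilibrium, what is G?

∂u_i/∂g_i = α_i − 1, so neighbor i contributes w_i if α_i > 1, else 0.
α_i > 1 for i ∈ {2, 3, 4}; NE contributions (0, 17, 14, 16), G = 47.

47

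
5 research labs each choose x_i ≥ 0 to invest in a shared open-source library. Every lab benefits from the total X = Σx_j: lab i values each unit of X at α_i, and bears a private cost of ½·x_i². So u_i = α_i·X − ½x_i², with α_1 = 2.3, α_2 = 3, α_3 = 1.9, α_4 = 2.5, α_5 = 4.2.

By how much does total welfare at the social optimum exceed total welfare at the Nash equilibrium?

310.71

Lab i's FOC: ∂u_i/∂x_i = α_i − x_i = 0, so x_i* = α_i.
NE contributions = (2.3, 3, 1.9, 2.5, 4.2); X = 13.9.
W^NE = (Σα)·X − ½Σα_i² = 13.9² − ½·41.79 = 172.315.
Planner sets x_i = Σα_j = 13.9 for every i, so X^SO = 5·13.9 = 69.5.
W^SO = (Σα)·X^SO − ½·5·(Σα)² = (5/2)·13.9² = 483.025.
Deadweight loss = W^SO − W^NE = 310.71.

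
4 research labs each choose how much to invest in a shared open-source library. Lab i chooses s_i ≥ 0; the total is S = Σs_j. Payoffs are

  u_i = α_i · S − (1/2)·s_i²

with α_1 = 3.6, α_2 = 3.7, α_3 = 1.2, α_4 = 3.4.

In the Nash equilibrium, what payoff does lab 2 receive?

Lab i's FOC: ∂u_i/∂s_i = α_i − s_i = 0, so s_i* = α_i.
NE contributions = (3.6, 3.7, 1.2, 3.4); S = 11.9.
u_2 = α_2·S − ½·(s_2)² = 3.7·11.9 − ½·3.7² = 37.185.

37.185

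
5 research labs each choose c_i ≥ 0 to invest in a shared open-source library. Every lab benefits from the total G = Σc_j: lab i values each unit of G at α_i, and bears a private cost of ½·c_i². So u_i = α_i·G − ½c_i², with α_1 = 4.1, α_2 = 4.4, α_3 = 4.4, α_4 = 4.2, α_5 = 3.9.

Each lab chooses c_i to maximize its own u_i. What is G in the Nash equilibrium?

21

Lab i's FOC: ∂u_i/∂c_i = α_i − c_i = 0, so c_i* = α_i.
NE contributions = (4.1, 4.4, 4.4, 4.2, 3.9); G = 21.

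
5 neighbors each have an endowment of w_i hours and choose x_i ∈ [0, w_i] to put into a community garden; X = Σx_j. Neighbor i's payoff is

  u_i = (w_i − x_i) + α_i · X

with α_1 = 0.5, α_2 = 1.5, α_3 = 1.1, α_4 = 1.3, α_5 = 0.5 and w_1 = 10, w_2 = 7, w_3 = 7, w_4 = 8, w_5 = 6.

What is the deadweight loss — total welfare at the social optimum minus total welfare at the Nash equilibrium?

∂u_i/∂x_i = α_i − 1, so neighbor i contributes w_i if α_i > 1, else 0.
α_i > 1 for i ∈ {2, 3, 4}; NE contributions (0, 7, 7, 8, 0), X = 22.
W^NE = Σw_i − X^NE + (Σα_i)·X^NE = 38 + 3.9·22 = 123.8.
Planner: ∂(Σu_j)/∂x_i = Σα_j − 1 = 3.9 > 0, so everyone contributes w_i; X^SO = 38, W^SO = 38 + 3.9·38 = 186.2.
Deadweight loss = 62.4.

62.4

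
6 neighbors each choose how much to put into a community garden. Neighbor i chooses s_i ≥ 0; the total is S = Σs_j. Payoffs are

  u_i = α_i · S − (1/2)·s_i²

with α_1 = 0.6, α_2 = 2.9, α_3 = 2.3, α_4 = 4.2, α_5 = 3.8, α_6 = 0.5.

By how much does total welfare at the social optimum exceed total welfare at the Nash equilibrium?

Neighbor i's FOC: ∂u_i/∂s_i = α_i − s_i = 0, so s_i* = α_i.
NE contributions = (0.6, 2.9, 2.3, 4.2, 3.8, 0.5); S = 14.3.
W^NE = (Σα)·S − ½Σα_i² = 14.3² − ½·46.39 = 181.295.
Planner sets s_i = Σα_j = 14.3 for every i, so S^SO = 6·14.3 = 85.8.
W^SO = (Σα)·S^SO − ½·6·(Σα)² = (6/2)·14.3² = 613.47.
Deadweight loss = W^SO − W^NE = 432.175.

432.175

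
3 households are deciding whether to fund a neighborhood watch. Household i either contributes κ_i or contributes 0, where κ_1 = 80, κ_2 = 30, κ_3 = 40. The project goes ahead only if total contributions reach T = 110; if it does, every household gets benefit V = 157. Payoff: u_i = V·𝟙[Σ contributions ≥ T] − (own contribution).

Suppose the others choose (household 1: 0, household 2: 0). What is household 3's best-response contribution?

Others' total = 0. Even contributing 40 gives 40 < 110: no benefit either way.
Best response: 0.

0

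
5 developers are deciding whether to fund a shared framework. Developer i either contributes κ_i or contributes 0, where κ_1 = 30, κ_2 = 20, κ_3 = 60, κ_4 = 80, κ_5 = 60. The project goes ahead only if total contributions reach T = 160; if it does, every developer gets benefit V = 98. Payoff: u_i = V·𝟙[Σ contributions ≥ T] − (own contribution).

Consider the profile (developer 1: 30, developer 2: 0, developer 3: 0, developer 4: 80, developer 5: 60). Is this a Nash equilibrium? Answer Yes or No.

Yes

Total = 170 ≥ 160: provided.
Developer 1 (pledges 30, payoff 68): dropping to 0 → total 140, payoff 0. No gain.
Developer 2 (pledges 0, payoff 98): pledging 20 → total 190, payoff 78. No gain.
Developer 3 (pledges 0, payoff 98): pledging 60 → total 230, payoff 38. No gain.
Developer 4 (pledges 80, payoff 18): dropping to 0 → total 90, payoff 0. No gain.
Developer 5 (pledges 60, payoff 38): dropping to 0 → total 110, payoff 0. No gain.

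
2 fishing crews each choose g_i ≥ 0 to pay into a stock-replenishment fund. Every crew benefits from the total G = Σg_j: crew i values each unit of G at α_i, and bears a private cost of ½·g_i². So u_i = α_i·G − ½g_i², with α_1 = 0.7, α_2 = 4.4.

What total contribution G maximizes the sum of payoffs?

10.2

Planner FOC: ∂(Σu_j)/∂g_i = (Σα_j) − g_i = 0, so g_i^SO = Σα_j = 5.1 for every i; G^SO = 10.2.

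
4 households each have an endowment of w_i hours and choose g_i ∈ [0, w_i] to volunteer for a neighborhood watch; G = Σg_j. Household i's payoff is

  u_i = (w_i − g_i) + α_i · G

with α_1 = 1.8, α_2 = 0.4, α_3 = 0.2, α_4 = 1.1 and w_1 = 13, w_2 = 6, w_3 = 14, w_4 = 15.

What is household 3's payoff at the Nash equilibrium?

∂u_i/∂g_i = α_i − 1, so household i contributes w_i if α_i > 1, else 0.
α_i > 1 for i ∈ {1, 4}; NE contributions (13, 0, 0, 15), G = 28.
u_3 = (14 − 0) + 0.2·28 = 19.6.

19.6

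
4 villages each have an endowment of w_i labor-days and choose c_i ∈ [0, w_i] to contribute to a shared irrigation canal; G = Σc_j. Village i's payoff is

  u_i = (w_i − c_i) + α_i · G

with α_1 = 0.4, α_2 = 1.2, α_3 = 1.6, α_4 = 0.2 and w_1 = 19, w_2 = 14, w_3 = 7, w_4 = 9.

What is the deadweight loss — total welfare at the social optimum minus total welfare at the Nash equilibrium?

∂u_i/∂c_i = α_i − 1, so village i contributes w_i if α_i > 1, else 0.
α_i > 1 for i ∈ {2, 3}; NE contributions (0, 14, 7, 0), G = 21.
W^NE = Σw_i − G^NE + (Σα_i)·G^NE = 49 + 2.4·21 = 99.4.
Planner: ∂(Σu_j)/∂c_i = Σα_j − 1 = 2.4 > 0, so everyone contributes w_i; G^SO = 49, W^SO = 49 + 2.4·49 = 166.6.
Deadweight loss = 67.2.

67.2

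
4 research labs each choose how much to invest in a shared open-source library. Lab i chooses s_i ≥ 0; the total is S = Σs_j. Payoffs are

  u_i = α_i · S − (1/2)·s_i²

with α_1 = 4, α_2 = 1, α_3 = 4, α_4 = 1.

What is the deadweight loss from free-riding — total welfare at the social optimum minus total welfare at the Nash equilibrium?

117

Lab i's FOC: ∂u_i/∂s_i = α_i − s_i = 0, so s_i* = α_i.
NE contributions = (4, 1, 4, 1); S = 10.
W^NE = (Σα)·S − ½Σα_i² = 10² − ½·34 = 83.
Planner sets s_i = Σα_j = 10 for every i, so S^SO = 4·10 = 40.
W^SO = (Σα)·S^SO − ½·4·(Σα)² = (4/2)·10² = 200.
Deadweight loss = W^SO − W^NE = 117.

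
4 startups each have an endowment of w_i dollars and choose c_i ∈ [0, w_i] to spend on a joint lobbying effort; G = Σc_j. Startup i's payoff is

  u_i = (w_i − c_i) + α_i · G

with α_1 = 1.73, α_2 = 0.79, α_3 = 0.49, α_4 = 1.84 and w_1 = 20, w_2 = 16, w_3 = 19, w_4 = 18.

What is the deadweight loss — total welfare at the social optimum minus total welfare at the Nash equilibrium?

∂u_i/∂c_i = α_i − 1, so startup i contributes w_i if α_i > 1, else 0.
α_i > 1 for i ∈ {1, 4}; NE contributions (20, 0, 0, 18), G = 38.
W^NE = Σw_i − G^NE + (Σα_i)·G^NE = 73 + 3.85·38 = 219.3.
Planner: ∂(Σu_j)/∂c_i = Σα_j − 1 = 3.85 > 0, so everyone contributes w_i; G^SO = 73, W^SO = 73 + 3.85·73 = 354.05.
Deadweight loss = 134.75.

134.75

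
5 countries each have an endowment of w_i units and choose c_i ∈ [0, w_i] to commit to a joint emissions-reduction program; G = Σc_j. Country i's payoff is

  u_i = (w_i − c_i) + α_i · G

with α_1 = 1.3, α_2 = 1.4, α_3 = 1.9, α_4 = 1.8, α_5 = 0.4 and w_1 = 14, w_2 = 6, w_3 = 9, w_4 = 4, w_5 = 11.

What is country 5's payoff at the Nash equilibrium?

∂u_i/∂c_i = α_i − 1, so country i contributes w_i if α_i > 1, else 0.
α_i > 1 for i ∈ {1, 2, 3, 4}; NE contributions (14, 6, 9, 4, 0), G = 33.
u_5 = (11 − 0) + 0.4·33 = 24.2.

24.2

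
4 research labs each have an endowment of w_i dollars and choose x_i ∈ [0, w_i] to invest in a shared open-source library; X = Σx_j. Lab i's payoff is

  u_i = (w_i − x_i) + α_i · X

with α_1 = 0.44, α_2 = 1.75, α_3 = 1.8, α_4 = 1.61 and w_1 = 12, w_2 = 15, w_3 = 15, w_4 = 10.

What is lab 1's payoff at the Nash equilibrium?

29.6

∂u_i/∂x_i = α_i − 1, so lab i contributes w_i if α_i > 1, else 0.
α_i > 1 for i ∈ {2, 3, 4}; NE contributions (0, 15, 15, 10), X = 40.
u_1 = (12 − 0) + 0.44·40 = 29.6.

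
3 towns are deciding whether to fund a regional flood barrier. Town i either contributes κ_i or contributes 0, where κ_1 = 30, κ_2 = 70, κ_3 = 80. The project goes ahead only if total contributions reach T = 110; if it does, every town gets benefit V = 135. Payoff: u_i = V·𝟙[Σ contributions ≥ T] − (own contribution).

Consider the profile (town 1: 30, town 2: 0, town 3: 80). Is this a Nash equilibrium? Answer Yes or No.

Yes

Total = 110 ≥ 110: provided.
Town 1 (pledges 30, payoff 105): dropping to 0 → total 80, payoff 0. No gain.
Town 2 (pledges 0, payoff 135): pledging 70 → total 180, payoff 65. No gain.
Town 3 (pledges 80, payoff 55): dropping to 0 → total 30, payoff 0. No gain.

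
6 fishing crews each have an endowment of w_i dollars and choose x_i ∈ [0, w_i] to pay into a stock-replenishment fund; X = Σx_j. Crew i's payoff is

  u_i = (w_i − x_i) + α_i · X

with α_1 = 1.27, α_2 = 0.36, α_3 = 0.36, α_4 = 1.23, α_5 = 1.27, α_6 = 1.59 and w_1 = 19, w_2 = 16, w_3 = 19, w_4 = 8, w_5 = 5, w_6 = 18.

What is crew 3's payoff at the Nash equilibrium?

∂u_i/∂x_i = α_i − 1, so crew i contributes w_i if α_i > 1, else 0.
α_i > 1 for i ∈ {1, 4, 5, 6}; NE contributions (19, 0, 0, 8, 5, 18), X = 50.
u_3 = (19 − 0) + 0.36·50 = 37.

37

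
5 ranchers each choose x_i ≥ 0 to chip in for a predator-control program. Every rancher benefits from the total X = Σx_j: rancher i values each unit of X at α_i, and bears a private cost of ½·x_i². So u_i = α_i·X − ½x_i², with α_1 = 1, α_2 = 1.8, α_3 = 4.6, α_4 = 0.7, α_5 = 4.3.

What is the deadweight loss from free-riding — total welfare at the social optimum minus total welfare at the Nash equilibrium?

252.83

Rancher i's FOC: ∂u_i/∂x_i = α_i − x_i = 0, so x_i* = α_i.
NE contributions = (1, 1.8, 4.6, 0.7, 4.3); X = 12.4.
W^NE = (Σα)·X − ½Σα_i² = 12.4² − ½·44.38 = 131.57.
Planner sets x_i = Σα_j = 12.4 for every i, so X^SO = 5·12.4 = 62.
W^SO = (Σα)·X^SO − ½·5·(Σα)² = (5/2)·12.4² = 384.4.
Deadweight loss = W^SO − W^NE = 252.83.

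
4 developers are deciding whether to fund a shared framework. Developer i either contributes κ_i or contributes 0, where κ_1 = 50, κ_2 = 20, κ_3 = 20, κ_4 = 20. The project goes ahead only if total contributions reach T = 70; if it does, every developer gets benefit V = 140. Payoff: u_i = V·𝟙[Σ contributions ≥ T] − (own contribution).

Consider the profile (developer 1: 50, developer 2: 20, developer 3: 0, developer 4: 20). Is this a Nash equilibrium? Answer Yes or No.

No

Total = 90 ≥ 70: provided.
Developer 1 (pledges 50, payoff 90): dropping to 0 → total 40, payoff 0. No gain.
Developer 2 (pledges 20, payoff 120): dropping to 0 → total 70, payoff 140. Profitable deviation.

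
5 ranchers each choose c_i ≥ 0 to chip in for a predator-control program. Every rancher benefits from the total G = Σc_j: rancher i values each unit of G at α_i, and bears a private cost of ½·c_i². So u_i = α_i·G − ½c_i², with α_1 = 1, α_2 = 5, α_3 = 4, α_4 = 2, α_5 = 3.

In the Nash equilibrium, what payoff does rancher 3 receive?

Rancher i's FOC: ∂u_i/∂c_i = α_i − c_i = 0, so c_i* = α_i.
NE contributions = (1, 5, 4, 2, 3); G = 15.
u_3 = α_3·G − ½·(c_3)² = 4·15 − ½·4² = 52.

52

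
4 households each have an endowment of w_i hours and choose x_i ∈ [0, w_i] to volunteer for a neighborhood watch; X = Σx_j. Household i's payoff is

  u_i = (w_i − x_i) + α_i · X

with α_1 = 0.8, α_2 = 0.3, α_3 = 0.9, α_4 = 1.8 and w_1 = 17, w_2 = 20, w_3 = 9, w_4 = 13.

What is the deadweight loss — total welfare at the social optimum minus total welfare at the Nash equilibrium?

128.8

∂u_i/∂x_i = α_i − 1, so household i contributes w_i if α_i > 1, else 0.
α_i > 1 for i ∈ {4}; NE contributions (0, 0, 0, 13), X = 13.
W^NE = Σw_i − X^NE + (Σα_i)·X^NE = 59 + 2.8·13 = 95.4.
Planner: ∂(Σu_j)/∂x_i = Σα_j − 1 = 2.8 > 0, so everyone contributes w_i; X^SO = 59, W^SO = 59 + 2.8·59 = 224.2.
Deadweight loss = 128.8.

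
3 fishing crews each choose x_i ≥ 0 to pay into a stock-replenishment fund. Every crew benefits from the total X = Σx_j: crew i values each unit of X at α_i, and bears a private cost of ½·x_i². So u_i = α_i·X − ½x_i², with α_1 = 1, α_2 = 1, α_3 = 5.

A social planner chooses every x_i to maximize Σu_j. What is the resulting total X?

Planner FOC: ∂(Σu_j)/∂x_i = (Σα_j) − x_i = 0, so x_i^SO = Σα_j = 7 for every i; X^SO = 21.

21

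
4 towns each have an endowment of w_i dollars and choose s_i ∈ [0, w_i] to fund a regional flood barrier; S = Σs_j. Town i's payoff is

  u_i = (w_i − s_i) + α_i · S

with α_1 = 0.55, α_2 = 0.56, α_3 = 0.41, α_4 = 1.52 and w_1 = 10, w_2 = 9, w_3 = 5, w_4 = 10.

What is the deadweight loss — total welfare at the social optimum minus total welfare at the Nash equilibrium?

∂u_i/∂s_i = α_i − 1, so town i contributes w_i if α_i > 1, else 0.
α_i > 1 for i ∈ {4}; NE contributions (0, 0, 0, 10), S = 10.
W^NE = Σw_i − S^NE + (Σα_i)·S^NE = 34 + 2.04·10 = 54.4.
Planner: ∂(Σu_j)/∂s_i = Σα_j − 1 = 2.04 > 0, so everyone contributes w_i; S^SO = 34, W^SO = 34 + 2.04·34 = 103.36.
Deadweight loss = 48.96.

48.96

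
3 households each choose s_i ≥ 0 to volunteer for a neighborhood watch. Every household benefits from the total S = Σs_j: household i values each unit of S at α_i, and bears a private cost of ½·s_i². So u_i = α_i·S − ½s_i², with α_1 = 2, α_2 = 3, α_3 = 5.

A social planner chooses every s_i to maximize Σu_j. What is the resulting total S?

30

Planner FOC: ∂(Σu_j)/∂s_i = (Σα_j) − s_i = 0, so s_i^SO = Σα_j = 10 for every i; S^SO = 30.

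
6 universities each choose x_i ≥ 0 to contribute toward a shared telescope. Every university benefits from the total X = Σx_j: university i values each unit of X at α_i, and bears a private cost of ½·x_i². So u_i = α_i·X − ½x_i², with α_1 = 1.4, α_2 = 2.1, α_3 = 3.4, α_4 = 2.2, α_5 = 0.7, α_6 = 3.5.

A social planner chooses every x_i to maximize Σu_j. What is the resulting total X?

Planner FOC: ∂(Σu_j)/∂x_i = (Σα_j) − x_i = 0, so x_i^SO = Σα_j = 13.3 for every i; X^SO = 79.8.

79.8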